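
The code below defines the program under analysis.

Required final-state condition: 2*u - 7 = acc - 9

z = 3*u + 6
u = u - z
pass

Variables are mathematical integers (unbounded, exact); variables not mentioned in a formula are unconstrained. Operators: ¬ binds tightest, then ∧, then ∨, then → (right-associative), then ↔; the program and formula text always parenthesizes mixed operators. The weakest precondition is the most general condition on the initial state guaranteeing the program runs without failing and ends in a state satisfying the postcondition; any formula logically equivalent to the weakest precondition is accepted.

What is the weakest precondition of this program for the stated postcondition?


Working backward. After the program, the postcondition 2*u - 7 = acc - 9 must hold; in canonical form it is 2*u = acc - 2.
Before skip: 2*u = acc - 2
Before u := u - z: 2*u = acc + 2*z - 2
Before z := 3*u + 6: acc + 4*u = -10
Answer: WP = acc + 4*u = -10


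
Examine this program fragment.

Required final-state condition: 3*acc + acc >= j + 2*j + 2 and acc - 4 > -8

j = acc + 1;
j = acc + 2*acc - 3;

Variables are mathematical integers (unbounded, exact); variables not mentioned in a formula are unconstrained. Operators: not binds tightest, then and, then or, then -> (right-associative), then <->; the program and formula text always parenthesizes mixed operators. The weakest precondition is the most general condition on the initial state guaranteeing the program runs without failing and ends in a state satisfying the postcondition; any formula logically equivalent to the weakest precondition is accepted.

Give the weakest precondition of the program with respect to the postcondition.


Working backward. After the program, the postcondition 3*acc + acc >= j + 2*j + 2 and acc - 4 > -8 must hold; in canonical form it is 4*acc >= 3*j + 2 and acc > -4.
Before j := acc + 2*acc - 3: 5*acc <= 7 and acc > -4
Before j := acc + 1: 5*acc <= 7 and acc > -4
Answer: WP = 5*acc <= 7 and acc > -4


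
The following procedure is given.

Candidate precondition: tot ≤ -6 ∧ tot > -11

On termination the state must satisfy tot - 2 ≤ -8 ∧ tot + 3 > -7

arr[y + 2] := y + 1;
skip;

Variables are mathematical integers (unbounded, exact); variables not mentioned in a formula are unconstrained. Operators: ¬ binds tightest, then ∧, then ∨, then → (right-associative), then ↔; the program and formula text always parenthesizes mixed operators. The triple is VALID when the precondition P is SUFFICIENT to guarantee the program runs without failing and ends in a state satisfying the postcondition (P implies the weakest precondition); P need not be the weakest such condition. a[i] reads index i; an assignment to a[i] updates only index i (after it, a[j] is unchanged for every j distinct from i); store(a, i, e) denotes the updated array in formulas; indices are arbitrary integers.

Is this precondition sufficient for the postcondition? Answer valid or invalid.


Working backward. After the program, the postcondition tot - 2 ≤ -8 ∧ tot + 3 > -7 must hold; in canonical form it is tot ≤ -6 ∧ tot > -10.
Before skip: tot ≤ -6 ∧ tot > -10
Before arr[y + 2] := y + 1: tot ≤ -6 ∧ tot > -10
The weakest precondition is tot ≤ -6 ∧ tot > -10.
Check whether tot ≤ -6 ∧ tot > -11 implies it.
Countermodel: at the initial state tot = -10, the precondition holds but the weakest precondition fails.
Answer: invalid


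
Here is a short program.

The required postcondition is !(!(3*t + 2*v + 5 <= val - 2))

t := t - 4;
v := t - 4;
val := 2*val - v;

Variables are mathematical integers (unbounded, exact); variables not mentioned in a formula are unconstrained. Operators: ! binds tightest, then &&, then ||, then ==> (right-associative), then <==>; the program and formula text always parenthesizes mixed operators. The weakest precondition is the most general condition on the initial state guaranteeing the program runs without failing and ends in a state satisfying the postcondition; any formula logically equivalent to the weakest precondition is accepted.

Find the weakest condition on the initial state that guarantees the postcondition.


Working backward. After the program, the postcondition !(!(3*t + 2*v + 5 <= val - 2)) must hold; in canonical form it is 3*t + 2*v <= val - 7.
Before val := 2*val - v: 3*t + 3*v <= 2*val - 7
Before v := t - 4: 6*t <= 2*val + 5
Before t := t - 4: 6*t <= 2*val + 29
Answer: WP = 6*t <= 2*val + 29


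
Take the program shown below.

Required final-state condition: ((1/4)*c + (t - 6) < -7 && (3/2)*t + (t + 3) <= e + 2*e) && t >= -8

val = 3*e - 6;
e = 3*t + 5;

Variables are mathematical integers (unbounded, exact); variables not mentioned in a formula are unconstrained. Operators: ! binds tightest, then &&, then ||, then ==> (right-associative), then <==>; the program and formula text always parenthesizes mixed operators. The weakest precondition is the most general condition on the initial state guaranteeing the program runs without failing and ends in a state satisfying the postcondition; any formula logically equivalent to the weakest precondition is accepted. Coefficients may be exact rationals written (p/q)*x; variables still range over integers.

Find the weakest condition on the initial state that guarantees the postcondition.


Working backward. After the program, the postcondition ((1/4)*c + (t - 6) < -7 && (3/2)*t + (t + 3) <= e + 2*e) && t >= -8 must hold; in canonical form it is (1/4)*c + t < -1 && (5/2)*t <= 3*e - 3 && t >= -8.
Before e := 3*t + 5: (1/4)*c + t < -1 && (13/2)*t >= -12 && t >= -8
Before val := 3*e - 6: (1/4)*c + t < -1 && (13/2)*t >= -12 && t >= -8
Answer: WP = (1/4)*c + t < -1 && (13/2)*t >= -12 && t >= -8


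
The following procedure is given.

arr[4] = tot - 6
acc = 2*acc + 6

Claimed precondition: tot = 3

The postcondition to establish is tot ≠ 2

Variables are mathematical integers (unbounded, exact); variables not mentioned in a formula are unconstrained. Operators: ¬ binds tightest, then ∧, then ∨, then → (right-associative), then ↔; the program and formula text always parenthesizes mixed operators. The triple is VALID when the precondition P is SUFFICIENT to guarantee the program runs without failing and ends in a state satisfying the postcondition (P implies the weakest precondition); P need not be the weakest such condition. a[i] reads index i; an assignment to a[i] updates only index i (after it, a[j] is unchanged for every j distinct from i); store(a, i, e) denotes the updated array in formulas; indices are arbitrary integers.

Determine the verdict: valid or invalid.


Working backward. After the program, tot ≠ 2 must hold.
Before acc := 2*acc + 6: tot ≠ 2
Before arr[4] := tot - 6: tot ≠ 2
The weakest precondition is tot ≠ 2.
Check whether tot = 3 implies it.
Every state satisfying the precondition satisfies the weakest precondition: the implication holds.
Answer: valid


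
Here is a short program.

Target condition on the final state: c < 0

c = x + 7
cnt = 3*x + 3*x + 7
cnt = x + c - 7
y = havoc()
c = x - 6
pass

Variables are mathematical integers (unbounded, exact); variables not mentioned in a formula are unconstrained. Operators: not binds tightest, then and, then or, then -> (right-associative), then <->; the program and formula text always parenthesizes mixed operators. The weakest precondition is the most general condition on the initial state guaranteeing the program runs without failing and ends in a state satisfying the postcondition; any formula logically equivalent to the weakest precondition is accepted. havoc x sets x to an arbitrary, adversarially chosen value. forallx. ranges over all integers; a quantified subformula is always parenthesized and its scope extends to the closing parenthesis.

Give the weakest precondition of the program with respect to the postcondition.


Working backward. After the program, c < 0 must hold.
Before skip: c < 0
Before c := x - 6: x < 6
Before havoc y: x < 6
Before cnt := x + c - 7: x < 6
Before cnt := 3*x + 3*x + 7: x < 6
Before c := x + 7: x < 6
Answer: WP = x < 6


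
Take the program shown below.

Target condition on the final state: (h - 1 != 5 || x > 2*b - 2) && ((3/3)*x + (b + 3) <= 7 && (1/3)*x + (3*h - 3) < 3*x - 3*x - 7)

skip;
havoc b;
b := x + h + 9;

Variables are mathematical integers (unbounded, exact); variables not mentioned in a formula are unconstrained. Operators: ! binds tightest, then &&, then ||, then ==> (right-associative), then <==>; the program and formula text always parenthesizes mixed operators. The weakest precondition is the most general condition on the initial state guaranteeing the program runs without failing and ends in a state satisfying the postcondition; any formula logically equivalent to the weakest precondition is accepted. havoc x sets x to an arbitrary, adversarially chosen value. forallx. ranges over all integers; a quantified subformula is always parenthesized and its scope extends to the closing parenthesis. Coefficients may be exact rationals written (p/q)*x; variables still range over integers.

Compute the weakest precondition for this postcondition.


Working backward. After the program, the postcondition (h - 1 != 5 || x > 2*b - 2) && ((3/3)*x + (b + 3) <= 7 && (1/3)*x + (3*h - 3) < 3*x - 3*x - 7) must hold; in canonical form it is (h != 6 || x > 2*b - 2) && b + x <= 4 && 3*h + (1/3)*x < -4.
Before b := x + h + 9: (h != 6 || 2*h + x < -16) && h + 2*x <= -5 && 3*h + (1/3)*x < -4
Before havoc b: (h != 6 || 2*h + x < -16) && h + 2*x <= -5 && 3*h + (1/3)*x < -4
Before skip: (h != 6 || 2*h + x < -16) && h + 2*x <= -5 && 3*h + (1/3)*x < -4
Answer: WP = (h != 6 || 2*h + x < -16) && h + 2*x <= -5 && 3*h + (1/3)*x < -4


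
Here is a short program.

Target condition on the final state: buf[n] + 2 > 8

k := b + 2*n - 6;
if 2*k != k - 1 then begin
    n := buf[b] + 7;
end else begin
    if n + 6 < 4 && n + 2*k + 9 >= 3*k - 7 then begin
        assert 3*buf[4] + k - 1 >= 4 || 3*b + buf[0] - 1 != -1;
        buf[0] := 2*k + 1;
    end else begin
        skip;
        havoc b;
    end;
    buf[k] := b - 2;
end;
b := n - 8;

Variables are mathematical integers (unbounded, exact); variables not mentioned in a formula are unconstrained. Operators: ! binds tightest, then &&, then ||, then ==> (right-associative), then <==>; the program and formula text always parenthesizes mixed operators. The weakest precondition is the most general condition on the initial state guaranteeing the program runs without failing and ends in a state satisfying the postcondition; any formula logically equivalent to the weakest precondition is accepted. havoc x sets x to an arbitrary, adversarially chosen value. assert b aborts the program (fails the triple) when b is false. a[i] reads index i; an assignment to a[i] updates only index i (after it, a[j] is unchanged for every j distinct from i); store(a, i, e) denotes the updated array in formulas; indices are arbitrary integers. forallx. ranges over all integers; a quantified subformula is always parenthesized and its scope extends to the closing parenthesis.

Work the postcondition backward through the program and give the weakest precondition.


Working backward. After the program, the postcondition buf[n] + 2 > 8 must hold; in canonical form it is buf[n] > 6.
Before b := n - 8: buf[n] > 6
Then branch requires buf[buf[b] + 7] > 6; else branch requires ((n < -2 && n >= k - 16) ==> ((3*buf[4] + k >= 5 || buf[0] + 3*b != 0) && store(store(buf, 0, 2*k + 1), k, b - 2)[n] > 6)) && ((!(n < -2 && n >= k - 16)) ==> (forall b_1. store(buf, k, b_1 - 2)[n] > 6)).
Before the if: (k != -1 ==> buf[buf[b] + 7] > 6) && ((!(k != -1)) ==> (((n < -2 && n >= k - 16) ==> ((3*buf[4] + k >= 5 || buf[0] + 3*b != 0) && store(store(buf, 0, 2*k + 1), k, b - 2)[n] > 6)) && ((!(n < -2 && n >= k - 16)) ==> (forall b_1. store(buf, k, b_1 - 2)[n] > 6))))
Before k := b + 2*n - 6: (b + 2*n != 5 ==> buf[buf[b] + 7] > 6) && ((!(b + 2*n != 5)) ==> (((n < -2 && b + n <= 22) ==> ((3*buf[4] + b + 2*n >= 11 || buf[0] + 3*b != 0) && store(store(buf, 0, 2*b + 4*n - 11), b + 2*n - 6, b - 2)[n] > 6)) && ((!(n < -2 && b + n <= 22)) ==> (forall b_1. store(buf, b + 2*n - 6, b_1 - 2)[n] > 6))))
Answer: WP = (b + 2*n != 5 ==> buf[buf[b] + 7] > 6) && ((!(b + 2*n != 5)) ==> (((n < -2 && b + n <= 22) ==> ((3*buf[4] + b + 2*n >= 11 || buf[0] + 3*b != 0) && store(store(buf, 0, 2*b + 4*n - 11), b + 2*n - 6, b - 2)[n] > 6)) && ((!(n < -2 && b + n <= 22)) ==> (forall b_1. store(buf, b + 2*n - 6, b_1 - 2)[n] > 6))))


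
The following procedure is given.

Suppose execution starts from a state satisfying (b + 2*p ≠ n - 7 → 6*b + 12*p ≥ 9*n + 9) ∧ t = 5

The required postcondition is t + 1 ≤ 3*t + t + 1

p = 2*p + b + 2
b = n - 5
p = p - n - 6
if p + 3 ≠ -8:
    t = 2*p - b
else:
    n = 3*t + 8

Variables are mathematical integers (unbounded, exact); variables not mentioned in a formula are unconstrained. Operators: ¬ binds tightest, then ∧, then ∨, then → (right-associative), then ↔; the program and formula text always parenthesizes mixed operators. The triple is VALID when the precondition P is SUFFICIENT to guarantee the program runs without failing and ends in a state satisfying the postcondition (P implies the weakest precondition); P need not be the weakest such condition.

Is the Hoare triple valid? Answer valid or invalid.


Working backward. After the program, the postcondition t + 1 ≤ 3*t + t + 1 must hold; in canonical form it is 3*t ≥ 0.
Then branch requires 6*p ≥ 3*b; else branch requires 3*t ≥ 0.
Before the if: (p ≠ -11 → 6*p ≥ 3*b) ∧ ((¬(p ≠ -11)) → 3*t ≥ 0)
Before p := p - n - 6: (p ≠ n - 5 → 6*p ≥ 3*b + 6*n + 36) ∧ ((¬(p ≠ n - 5)) → 3*t ≥ 0)
Before b := n - 5: (p ≠ n - 5 → 6*p ≥ 9*n + 21) ∧ ((¬(p ≠ n - 5)) → 3*t ≥ 0)
Before p := 2*p + b + 2: (b + 2*p ≠ n - 7 → 6*b + 12*p ≥ 9*n + 9) ∧ ((¬(b + 2*p ≠ n - 7)) → 3*t ≥ 0)
The weakest precondition is (b + 2*p ≠ n - 7 → 6*b + 12*p ≥ 9*n + 9) ∧ ((¬(b + 2*p ≠ n - 7)) → 3*t ≥ 0).
Check whether (b + 2*p ≠ n - 7 → 6*b + 12*p ≥ 9*n + 9) ∧ t = 5 implies it.
Every state satisfying the precondition satisfies the weakest precondition: the implication holds.
Answer: valid


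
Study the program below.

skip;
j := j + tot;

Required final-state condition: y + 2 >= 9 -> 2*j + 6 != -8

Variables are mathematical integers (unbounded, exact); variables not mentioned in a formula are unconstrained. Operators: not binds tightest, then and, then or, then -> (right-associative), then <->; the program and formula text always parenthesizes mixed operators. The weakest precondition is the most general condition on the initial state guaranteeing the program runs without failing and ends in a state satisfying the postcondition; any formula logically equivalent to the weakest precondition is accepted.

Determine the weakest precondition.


Working backward. After the program, the postcondition y + 2 >= 9 -> 2*j + 6 != -8 must hold; in canonical form it is y >= 7 -> 2*j != -14.
Before j := j + tot: y >= 7 -> 2*j + 2*tot != -14
Before skip: y >= 7 -> 2*j + 2*tot != -14
Answer: WP = y >= 7 -> 2*j + 2*tot != -14


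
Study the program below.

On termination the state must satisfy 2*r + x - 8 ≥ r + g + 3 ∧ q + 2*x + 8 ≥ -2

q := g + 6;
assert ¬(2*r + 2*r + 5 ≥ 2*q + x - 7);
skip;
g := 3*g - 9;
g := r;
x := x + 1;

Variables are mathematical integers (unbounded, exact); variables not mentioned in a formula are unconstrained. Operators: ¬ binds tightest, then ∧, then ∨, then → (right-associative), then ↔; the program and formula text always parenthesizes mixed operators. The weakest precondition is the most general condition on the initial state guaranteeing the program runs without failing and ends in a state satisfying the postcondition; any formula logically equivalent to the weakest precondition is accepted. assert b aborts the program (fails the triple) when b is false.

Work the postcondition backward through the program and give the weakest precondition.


Working backward. After the program, the postcondition 2*r + x - 8 ≥ r + g + 3 ∧ q + 2*x + 8 ≥ -2 must hold; in canonical form it is r + x ≥ g + 11 ∧ q + 2*x ≥ -10.
Before x := x + 1: r + x ≥ g + 10 ∧ q + 2*x ≥ -12
Before g := r: x ≥ 10 ∧ q + 2*x ≥ -12
Before g := 3*g - 9: x ≥ 10 ∧ q + 2*x ≥ -12
Before skip: x ≥ 10 ∧ q + 2*x ≥ -12
Before assert ¬(2*r + 2*r + 5 ≥ 2*q + x - 7): (¬(4*r ≥ 2*q + x - 12)) ∧ x ≥ 10 ∧ q + 2*x ≥ -12
Before q := g + 6: (¬(4*r ≥ 2*g + x)) ∧ x ≥ 10 ∧ g + 2*x ≥ -18
Answer: WP = (¬(4*r ≥ 2*g + x)) ∧ x ≥ 10 ∧ g + 2*x ≥ -18


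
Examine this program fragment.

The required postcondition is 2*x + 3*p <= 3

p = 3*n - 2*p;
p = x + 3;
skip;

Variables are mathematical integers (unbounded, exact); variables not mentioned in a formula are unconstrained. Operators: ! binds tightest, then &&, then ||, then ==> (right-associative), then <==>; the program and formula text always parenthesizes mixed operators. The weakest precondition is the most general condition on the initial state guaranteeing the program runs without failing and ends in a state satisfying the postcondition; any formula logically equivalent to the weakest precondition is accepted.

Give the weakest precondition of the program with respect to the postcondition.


Working backward. After the program, the postcondition 2*x + 3*p <= 3 must hold; in canonical form it is 3*p + 2*x <= 3.
Before skip: 3*p + 2*x <= 3
Before p := x + 3: 5*x <= -6
Before p := 3*n - 2*p: 5*x <= -6
Answer: WP = 5*x <= -6


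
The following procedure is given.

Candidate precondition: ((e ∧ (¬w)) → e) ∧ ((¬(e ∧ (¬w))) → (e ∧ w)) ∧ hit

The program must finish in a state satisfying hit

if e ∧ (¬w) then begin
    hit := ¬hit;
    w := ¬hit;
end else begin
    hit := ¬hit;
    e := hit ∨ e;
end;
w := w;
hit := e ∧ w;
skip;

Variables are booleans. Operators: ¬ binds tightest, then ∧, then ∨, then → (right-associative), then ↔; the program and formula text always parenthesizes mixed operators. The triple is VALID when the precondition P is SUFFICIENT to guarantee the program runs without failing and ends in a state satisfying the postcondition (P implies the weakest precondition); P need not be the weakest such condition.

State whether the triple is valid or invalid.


Working backward. After the program, hit must hold.
Before skip: hit
Before hit := e ∧ w: e ∧ w
Before w := w: e ∧ w
Then branch requires e ∧ hit; else branch requires ((¬hit) ∨ e) ∧ w.
Before the if: ((e ∧ (¬w)) → (e ∧ hit)) ∧ ((¬(e ∧ (¬w))) → (((¬hit) ∨ e) ∧ w))
The weakest precondition is ((e ∧ (¬w)) → (e ∧ hit)) ∧ ((¬(e ∧ (¬w))) → (((¬hit) ∨ e) ∧ w)).
Check whether ((e ∧ (¬w)) → e) ∧ ((¬(e ∧ (¬w))) → (e ∧ w)) ∧ hit implies it.
Every state satisfying the precondition satisfies the weakest precondition: the implication holds.
Answer: valid


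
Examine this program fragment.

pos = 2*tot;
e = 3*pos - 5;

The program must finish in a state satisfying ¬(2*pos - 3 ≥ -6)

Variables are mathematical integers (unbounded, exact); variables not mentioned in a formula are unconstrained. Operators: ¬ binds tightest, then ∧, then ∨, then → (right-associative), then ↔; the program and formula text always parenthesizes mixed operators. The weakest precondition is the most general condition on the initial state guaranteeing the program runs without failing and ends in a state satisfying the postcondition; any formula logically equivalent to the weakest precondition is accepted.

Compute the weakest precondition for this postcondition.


Working backward. After the program, the postcondition ¬(2*pos - 3 ≥ -6) must hold; in canonical form it is ¬(2*pos ≥ -3).
Before e := 3*pos - 5: ¬(2*pos ≥ -3)
Before pos := 2*tot: ¬(4*tot ≥ -3)
Answer: WP = ¬(4*tot ≥ -3)


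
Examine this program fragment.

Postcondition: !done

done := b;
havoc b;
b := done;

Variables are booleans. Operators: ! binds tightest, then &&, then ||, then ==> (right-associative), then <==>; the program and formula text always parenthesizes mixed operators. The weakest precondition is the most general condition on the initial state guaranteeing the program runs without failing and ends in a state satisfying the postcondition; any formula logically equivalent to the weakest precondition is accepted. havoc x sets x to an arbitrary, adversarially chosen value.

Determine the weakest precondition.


Working backward. After the program, !done must hold.
Before b := done: !done
Before havoc b: !done
Before done := b: !b
Answer: WP = !b


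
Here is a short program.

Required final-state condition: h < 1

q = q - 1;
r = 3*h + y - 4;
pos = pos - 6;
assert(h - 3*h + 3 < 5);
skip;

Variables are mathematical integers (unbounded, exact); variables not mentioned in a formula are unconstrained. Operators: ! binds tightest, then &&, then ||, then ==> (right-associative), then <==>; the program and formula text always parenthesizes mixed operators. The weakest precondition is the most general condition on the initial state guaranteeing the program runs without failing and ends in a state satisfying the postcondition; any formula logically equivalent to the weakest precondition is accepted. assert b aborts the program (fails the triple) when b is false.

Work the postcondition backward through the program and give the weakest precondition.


Working backward. After the program, h < 1 must hold.
Before skip: h < 1
Before assert h - 3*h + 3 < 5: 2*h > -2 && h < 1
Before pos := pos - 6: 2*h > -2 && h < 1
Before r := 3*h + y - 4: 2*h > -2 && h < 1
Before q := q - 1: 2*h > -2 && h < 1
Answer: WP = 2*h > -2 && h < 1


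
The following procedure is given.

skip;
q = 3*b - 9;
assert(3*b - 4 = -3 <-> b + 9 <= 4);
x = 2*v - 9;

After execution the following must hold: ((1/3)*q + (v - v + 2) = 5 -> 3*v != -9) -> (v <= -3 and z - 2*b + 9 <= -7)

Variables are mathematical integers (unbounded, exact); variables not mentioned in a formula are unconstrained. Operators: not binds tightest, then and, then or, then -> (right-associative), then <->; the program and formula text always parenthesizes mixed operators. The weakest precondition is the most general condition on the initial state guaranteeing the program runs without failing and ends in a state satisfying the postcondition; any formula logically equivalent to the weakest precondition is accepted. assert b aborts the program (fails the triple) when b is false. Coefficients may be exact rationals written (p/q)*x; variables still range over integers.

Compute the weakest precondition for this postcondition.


Working backward. After the program, the postcondition ((1/3)*q + (v - v + 2) = 5 -> 3*v != -9) -> (v <= -3 and z - 2*b + 9 <= -7) must hold; in canonical form it is ((1/3)*q = 3 -> 3*v != -9) -> (v <= -3 and z <= 2*b - 16).
Before x := 2*v - 9: ((1/3)*q = 3 -> 3*v != -9) -> (v <= -3 and z <= 2*b - 16)
Before assert 3*b - 4 = -3 <-> b + 9 <= 4: (3*b = 1 <-> b <= -5) and (((1/3)*q = 3 -> 3*v != -9) -> (v <= -3 and z <= 2*b - 16))
Before q := 3*b - 9: (3*b = 1 <-> b <= -5) and ((b = 6 -> 3*v != -9) -> (v <= -3 and z <= 2*b - 16))
Before skip: (3*b = 1 <-> b <= -5) and ((b = 6 -> 3*v != -9) -> (v <= -3 and z <= 2*b - 16))
Answer: WP = (3*b = 1 <-> b <= -5) and ((b = 6 -> 3*v != -9) -> (v <= -3 and z <= 2*b - 16))


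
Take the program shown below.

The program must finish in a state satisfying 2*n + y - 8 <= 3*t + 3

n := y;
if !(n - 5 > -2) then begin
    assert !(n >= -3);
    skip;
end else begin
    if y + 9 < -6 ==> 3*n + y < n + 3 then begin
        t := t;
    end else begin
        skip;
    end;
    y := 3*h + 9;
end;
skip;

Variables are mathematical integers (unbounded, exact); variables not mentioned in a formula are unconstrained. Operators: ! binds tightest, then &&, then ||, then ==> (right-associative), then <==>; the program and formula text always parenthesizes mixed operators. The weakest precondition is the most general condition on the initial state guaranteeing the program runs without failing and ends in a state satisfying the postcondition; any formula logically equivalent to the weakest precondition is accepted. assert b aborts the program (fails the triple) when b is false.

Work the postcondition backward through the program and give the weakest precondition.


Working backward. After the program, the postcondition 2*n + y - 8 <= 3*t + 3 must hold; in canonical form it is 2*n + y <= 3*t + 11.
Before skip: 2*n + y <= 3*t + 11
Then branch requires (!(n >= -3)) && 2*n + y <= 3*t + 11; else branch requires ((y < -15 ==> 2*n + y < 3) ==> 3*h + 2*n <= 3*t + 2) && ((!(y < -15 ==> 2*n + y < 3)) ==> 3*h + 2*n <= 3*t + 2).
Before the if: ((!(n > 3)) ==> ((!(n >= -3)) && 2*n + y <= 3*t + 11)) && (n > 3 ==> (((y < -15 ==> 2*n + y < 3) ==> 3*h + 2*n <= 3*t + 2) && ((!(y < -15 ==> 2*n + y < 3)) ==> 3*h + 2*n <= 3*t + 2)))
Before n := y: ((!(y > 3)) ==> ((!(y >= -3)) && 3*y <= 3*t + 11)) && (y > 3 ==> (((y < -15 ==> 3*y < 3) ==> 3*h + 2*y <= 3*t + 2) && ((!(y < -15 ==> 3*y < 3)) ==> 3*h + 2*y <= 3*t + 2)))
Answer: WP = ((!(y > 3)) ==> ((!(y >= -3)) && 3*y <= 3*t + 11)) && (y > 3 ==> (((y < -15 ==> 3*y < 3) ==> 3*h + 2*y <= 3*t + 2) && ((!(y < -15 ==> 3*y < 3)) ==> 3*h + 2*y <= 3*t + 2)))


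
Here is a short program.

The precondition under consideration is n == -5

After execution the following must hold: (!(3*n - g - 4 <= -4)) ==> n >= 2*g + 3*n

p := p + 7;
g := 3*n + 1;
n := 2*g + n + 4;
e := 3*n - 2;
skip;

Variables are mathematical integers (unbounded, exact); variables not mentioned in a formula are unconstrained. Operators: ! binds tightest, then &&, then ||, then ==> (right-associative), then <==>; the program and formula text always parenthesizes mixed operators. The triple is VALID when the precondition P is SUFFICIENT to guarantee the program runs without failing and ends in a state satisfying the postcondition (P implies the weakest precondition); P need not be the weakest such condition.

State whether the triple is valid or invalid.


Working backward. After the program, the postcondition (!(3*n - g - 4 <= -4)) ==> n >= 2*g + 3*n must hold; in canonical form it is (!(3*n <= g)) ==> 2*g + 2*n <= 0.
Before skip: (!(3*n <= g)) ==> 2*g + 2*n <= 0
Before e := 3*n - 2: (!(3*n <= g)) ==> 2*g + 2*n <= 0
Before n := 2*g + n + 4: (!(5*g + 3*n <= -12)) ==> 6*g + 2*n <= -8
Before g := 3*n + 1: (!(18*n <= -17)) ==> 20*n <= -14
Before p := p + 7: (!(18*n <= -17)) ==> 20*n <= -14
The weakest precondition is (!(18*n <= -17)) ==> 20*n <= -14.
Check whether n == -5 implies it.
Every state satisfying the precondition satisfies the weakest precondition: the implication holds.
Answer: valid


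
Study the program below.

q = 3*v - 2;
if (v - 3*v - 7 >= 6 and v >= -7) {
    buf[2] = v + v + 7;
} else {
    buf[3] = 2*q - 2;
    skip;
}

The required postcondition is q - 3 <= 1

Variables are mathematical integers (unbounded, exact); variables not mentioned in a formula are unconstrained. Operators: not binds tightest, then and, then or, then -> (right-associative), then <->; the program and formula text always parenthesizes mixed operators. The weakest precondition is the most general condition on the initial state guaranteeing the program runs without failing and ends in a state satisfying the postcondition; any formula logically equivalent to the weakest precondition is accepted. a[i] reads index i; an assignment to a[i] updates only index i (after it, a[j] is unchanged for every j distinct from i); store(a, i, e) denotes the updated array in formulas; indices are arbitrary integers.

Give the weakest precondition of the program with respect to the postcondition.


Working backward. After the program, the postcondition q - 3 <= 1 must hold; in canonical form it is q <= 4.
Then branch requires q <= 4; else branch requires q <= 4.
Before the if: ((2*v <= -13 and v >= -7) -> q <= 4) and ((not (2*v <= -13 and v >= -7)) -> q <= 4)
Before q := 3*v - 2: ((2*v <= -13 and v >= -7) -> 3*v <= 6) and ((not (2*v <= -13 and v >= -7)) -> 3*v <= 6)
Answer: WP = ((2*v <= -13 and v >= -7) -> 3*v <= 6) and ((not (2*v <= -13 and v >= -7)) -> 3*v <= 6)


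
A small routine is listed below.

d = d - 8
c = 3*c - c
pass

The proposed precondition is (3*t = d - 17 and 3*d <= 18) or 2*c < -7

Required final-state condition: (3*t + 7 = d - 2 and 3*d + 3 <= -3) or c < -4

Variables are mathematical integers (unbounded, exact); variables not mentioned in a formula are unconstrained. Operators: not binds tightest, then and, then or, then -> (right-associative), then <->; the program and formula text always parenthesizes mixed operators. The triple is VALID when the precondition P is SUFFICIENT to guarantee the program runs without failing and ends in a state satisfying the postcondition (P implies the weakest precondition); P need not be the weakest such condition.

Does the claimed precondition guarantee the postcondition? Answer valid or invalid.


Working backward. After the program, the postcondition (3*t + 7 = d - 2 and 3*d + 3 <= -3) or c < -4 must hold; in canonical form it is (3*t = d - 9 and 3*d <= -6) or c < -4.
Before skip: (3*t = d - 9 and 3*d <= -6) or c < -4
Before c := 3*c - c: (3*t = d - 9 and 3*d <= -6) or 2*c < -4
Before d := d - 8: (3*t = d - 17 and 3*d <= 18) or 2*c < -4
The weakest precondition is (3*t = d - 17 and 3*d <= 18) or 2*c < -4.
Check whether (3*t = d - 17 and 3*d <= 18) or 2*c < -7 implies it.
Every state satisfying the precondition satisfies the weakest precondition: the implication holds.
Answer: valid


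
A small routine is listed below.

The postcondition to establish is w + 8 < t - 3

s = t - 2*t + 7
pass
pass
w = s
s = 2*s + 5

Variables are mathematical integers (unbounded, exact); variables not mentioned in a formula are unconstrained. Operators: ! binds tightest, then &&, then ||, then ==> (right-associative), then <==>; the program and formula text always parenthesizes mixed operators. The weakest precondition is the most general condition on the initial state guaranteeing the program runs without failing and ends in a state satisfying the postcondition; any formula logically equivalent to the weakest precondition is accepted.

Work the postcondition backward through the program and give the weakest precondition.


Working backward. After the program, the postcondition w + 8 < t - 3 must hold; in canonical form it is w < t - 11.
Before s := 2*s + 5: w < t - 11
Before w := s: s < t - 11
Before skip: s < t - 11
Before skip: s < t - 11
Before s := t - 2*t + 7: 2*t > 18
Answer: WP = 2*t > 18


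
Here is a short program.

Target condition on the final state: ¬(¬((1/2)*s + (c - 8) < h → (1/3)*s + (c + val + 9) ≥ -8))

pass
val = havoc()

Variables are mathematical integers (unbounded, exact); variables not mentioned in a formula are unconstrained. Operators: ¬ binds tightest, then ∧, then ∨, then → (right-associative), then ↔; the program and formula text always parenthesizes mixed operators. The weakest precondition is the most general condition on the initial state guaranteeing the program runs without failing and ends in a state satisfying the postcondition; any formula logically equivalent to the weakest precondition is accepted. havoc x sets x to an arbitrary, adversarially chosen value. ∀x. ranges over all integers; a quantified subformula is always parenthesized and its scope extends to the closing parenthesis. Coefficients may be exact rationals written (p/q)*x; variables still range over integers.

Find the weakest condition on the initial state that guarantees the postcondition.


Working backward. After the program, the postcondition ¬(¬((1/2)*s + (c - 8) < h → (1/3)*s + (c + val + 9) ≥ -8)) must hold; in canonical form it is c + (1/2)*s < h + 8 → c + (1/3)*s + val ≥ -17.
Before havoc val: ∀val_1. (c + (1/2)*s < h + 8 → c + (1/3)*s + val_1 ≥ -17)
Before skip: ∀val_1. (c + (1/2)*s < h + 8 → c + (1/3)*s + val_1 ≥ -17)
Answer: WP = ∀val_1. (c + (1/2)*s < h + 8 → c + (1/3)*s + val_1 ≥ -17)


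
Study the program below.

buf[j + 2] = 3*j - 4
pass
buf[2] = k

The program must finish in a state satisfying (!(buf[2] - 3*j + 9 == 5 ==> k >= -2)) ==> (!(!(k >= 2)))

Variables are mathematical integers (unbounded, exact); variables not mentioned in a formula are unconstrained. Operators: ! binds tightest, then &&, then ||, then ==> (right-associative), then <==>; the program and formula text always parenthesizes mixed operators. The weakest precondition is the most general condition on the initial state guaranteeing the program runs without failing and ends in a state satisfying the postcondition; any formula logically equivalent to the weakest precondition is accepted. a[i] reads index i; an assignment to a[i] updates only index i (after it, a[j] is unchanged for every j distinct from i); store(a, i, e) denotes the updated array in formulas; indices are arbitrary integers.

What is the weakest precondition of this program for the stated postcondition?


Working backward. After the program, the postcondition (!(buf[2] - 3*j + 9 == 5 ==> k >= -2)) ==> (!(!(k >= 2))) must hold; in canonical form it is (!(buf[2] == 3*j - 4 ==> k >= -2)) ==> k >= 2.
Before buf[2] := k: (!(k == 3*j - 4 ==> k >= -2)) ==> k >= 2
Before skip: (!(k == 3*j - 4 ==> k >= -2)) ==> k >= 2
Before buf[j + 2] := 3*j - 4: (!(k == 3*j - 4 ==> k >= -2)) ==> k >= 2
Answer: WP = (!(k == 3*j - 4 ==> k >= -2)) ==> k >= 2


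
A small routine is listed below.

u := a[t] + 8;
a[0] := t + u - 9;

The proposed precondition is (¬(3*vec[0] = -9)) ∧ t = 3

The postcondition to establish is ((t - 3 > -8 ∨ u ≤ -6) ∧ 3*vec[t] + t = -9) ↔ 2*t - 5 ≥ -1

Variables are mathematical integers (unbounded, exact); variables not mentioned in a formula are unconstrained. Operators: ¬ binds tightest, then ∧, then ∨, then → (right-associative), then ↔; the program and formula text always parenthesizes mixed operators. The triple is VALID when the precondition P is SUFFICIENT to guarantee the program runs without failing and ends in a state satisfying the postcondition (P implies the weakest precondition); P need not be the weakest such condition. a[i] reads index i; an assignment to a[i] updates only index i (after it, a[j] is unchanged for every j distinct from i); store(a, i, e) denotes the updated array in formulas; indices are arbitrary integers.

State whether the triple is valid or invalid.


Working backward. After the program, the postcondition ((t - 3 > -8 ∨ u ≤ -6) ∧ 3*vec[t] + t = -9) ↔ 2*t - 5 ≥ -1 must hold; in canonical form it is ((t > -5 ∨ u ≤ -6) ∧ 3*vec[t] + t = -9) ↔ 2*t ≥ 4.
Before a[0] := t + u - 9: ((t > -5 ∨ u ≤ -6) ∧ 3*vec[t] + t = -9) ↔ 2*t ≥ 4
Before u := a[t] + 8: ((t > -5 ∨ a[t] ≤ -14) ∧ 3*vec[t] + t = -9) ↔ 2*t ≥ 4
The weakest precondition is ((t > -5 ∨ a[t] ≤ -14) ∧ 3*vec[t] + t = -9) ↔ 2*t ≥ 4.
Check whether (¬(3*vec[0] = -9)) ∧ t = 3 implies it.
Countermodel: at the initial state a = {[0] = 0, [3] = 0, elsewhere 0}, t = 3, vec = {[0] = 2, [3] = 4, elsewhere 4}, the precondition holds but the weakest precondition fails.
Answer: invalid


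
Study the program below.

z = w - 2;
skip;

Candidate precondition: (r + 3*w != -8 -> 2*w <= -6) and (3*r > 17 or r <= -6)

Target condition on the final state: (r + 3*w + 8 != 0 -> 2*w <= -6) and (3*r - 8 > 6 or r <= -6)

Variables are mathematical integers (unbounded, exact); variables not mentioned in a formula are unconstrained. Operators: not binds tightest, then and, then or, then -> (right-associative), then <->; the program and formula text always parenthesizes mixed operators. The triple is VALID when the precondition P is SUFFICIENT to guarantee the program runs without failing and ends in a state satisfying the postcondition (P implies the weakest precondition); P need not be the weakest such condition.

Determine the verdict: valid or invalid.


Working backward. After the program, the postcondition (r + 3*w + 8 != 0 -> 2*w <= -6) and (3*r - 8 > 6 or r <= -6) must hold; in canonical form it is (r + 3*w != -8 -> 2*w <= -6) and (3*r > 14 or r <= -6).
Before skip: (r + 3*w != -8 -> 2*w <= -6) and (3*r > 14 or r <= -6)
Before z := w - 2: (r + 3*w != -8 -> 2*w <= -6) and (3*r > 14 or r <= -6)
The weakest precondition is (r + 3*w != -8 -> 2*w <= -6) and (3*r > 14 or r <= -6).
Check whether (r + 3*w != -8 -> 2*w <= -6) and (3*r > 17 or r <= -6) implies it.
Every state satisfying the precondition satisfies the weakest precondition: the implication holds.
Answer: valid


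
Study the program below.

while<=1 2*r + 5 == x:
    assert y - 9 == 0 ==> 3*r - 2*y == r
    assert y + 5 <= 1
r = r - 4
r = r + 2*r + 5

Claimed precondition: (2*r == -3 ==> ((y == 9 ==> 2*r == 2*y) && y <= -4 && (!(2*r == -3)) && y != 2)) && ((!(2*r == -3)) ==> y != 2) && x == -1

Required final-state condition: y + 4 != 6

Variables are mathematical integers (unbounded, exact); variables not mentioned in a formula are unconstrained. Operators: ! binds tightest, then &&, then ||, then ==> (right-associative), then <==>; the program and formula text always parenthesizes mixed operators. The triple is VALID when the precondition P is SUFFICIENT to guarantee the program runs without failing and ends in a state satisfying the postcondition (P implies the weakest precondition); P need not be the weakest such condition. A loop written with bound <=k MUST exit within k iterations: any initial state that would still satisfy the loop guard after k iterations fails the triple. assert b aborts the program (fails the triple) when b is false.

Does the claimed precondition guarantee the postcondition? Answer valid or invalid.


Working backward. After the program, the postcondition y + 4 != 6 must hold; in canonical form it is y != 2.
Before r := r + 2*r + 5: y != 2
Before r := r - 4: y != 2
Before the loop (bound <=1), unroll the exhaustion recursion (WP_0 = exit-now case; WP_j = one more guarded iteration, up to j = 1):
  WP_0: (!(2*r == x - 5)) && y != 2
  WP_1: (2*r == x - 5 ==> ((y == 9 ==> 2*r == 2*y) && y <= -4 && (!(2*r == x - 5)) && y != 2)) && ((!(2*r == x - 5)) ==> y != 2)
So before the loop: (2*r == x - 5 ==> ((y == 9 ==> 2*r == 2*y) && y <= -4 && (!(2*r == x - 5)) && y != 2)) && ((!(2*r == x - 5)) ==> y != 2)
The weakest precondition is (2*r == x - 5 ==> ((y == 9 ==> 2*r == 2*y) && y <= -4 && (!(2*r == x - 5)) && y != 2)) && ((!(2*r == x - 5)) ==> y != 2).
Check whether (2*r == -3 ==> ((y == 9 ==> 2*r == 2*y) && y <= -4 && (!(2*r == -3)) && y != 2)) && ((!(2*r == -3)) ==> y != 2) && x == -1 implies it.
Countermodel: at the initial state r = -3, x = -1, y = 3, the precondition holds but the weakest precondition fails.
Answer: invalid


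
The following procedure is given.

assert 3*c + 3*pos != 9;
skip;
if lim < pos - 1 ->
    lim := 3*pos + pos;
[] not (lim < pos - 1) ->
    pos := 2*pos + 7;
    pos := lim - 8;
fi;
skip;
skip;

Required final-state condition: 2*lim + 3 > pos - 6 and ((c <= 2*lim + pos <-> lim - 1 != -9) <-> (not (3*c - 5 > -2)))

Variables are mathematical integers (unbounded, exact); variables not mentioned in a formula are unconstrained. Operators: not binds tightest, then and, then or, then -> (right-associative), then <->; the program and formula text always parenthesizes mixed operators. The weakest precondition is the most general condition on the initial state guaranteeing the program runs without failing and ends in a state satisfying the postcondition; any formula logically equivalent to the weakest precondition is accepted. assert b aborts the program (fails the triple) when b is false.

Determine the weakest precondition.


Working backward. After the program, the postcondition 2*lim + 3 > pos - 6 and ((c <= 2*lim + pos <-> lim - 1 != -9) <-> (not (3*c - 5 > -2))) must hold; in canonical form it is 2*lim > pos - 9 and ((c <= 2*lim + pos <-> lim != -8) <-> (not (3*c > 3))).
Before skip: 2*lim > pos - 9 and ((c <= 2*lim + pos <-> lim != -8) <-> (not (3*c > 3)))
Before skip: 2*lim > pos - 9 and ((c <= 2*lim + pos <-> lim != -8) <-> (not (3*c > 3)))
Then branch requires 7*pos > -9 and ((c <= 9*pos <-> 4*pos != -8) <-> (not (3*c > 3))); else branch requires lim > -17 and ((c <= 3*lim - 8 <-> lim != -8) <-> (not (3*c > 3))).
Before the if: (lim < pos - 1 -> (7*pos > -9 and ((c <= 9*pos <-> 4*pos != -8) <-> (not (3*c > 3))))) and ((not (lim < pos - 1)) -> (lim > -17 and ((c <= 3*lim - 8 <-> lim != -8) <-> (not (3*c > 3)))))
Before skip: (lim < pos - 1 -> (7*pos > -9 and ((c <= 9*pos <-> 4*pos != -8) <-> (not (3*c > 3))))) and ((not (lim < pos - 1)) -> (lim > -17 and ((c <= 3*lim - 8 <-> lim != -8) <-> (not (3*c > 3)))))
Before assert 3*c + 3*pos != 9: 3*c + 3*pos != 9 and (lim < pos - 1 -> (7*pos > -9 and ((c <= 9*pos <-> 4*pos != -8) <-> (not (3*c > 3))))) and ((not (lim < pos - 1)) -> (lim > -17 and ((c <= 3*lim - 8 <-> lim != -8) <-> (not (3*c > 3)))))
Answer: WP = 3*c + 3*pos != 9 and (lim < pos - 1 -> (7*pos > -9 and ((c <= 9*pos <-> 4*pos != -8) <-> (not (3*c > 3))))) and ((not (lim < pos - 1)) -> (lim > -17 and ((c <= 3*lim - 8 <-> lim != -8) <-> (not (3*c > 3)))))
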